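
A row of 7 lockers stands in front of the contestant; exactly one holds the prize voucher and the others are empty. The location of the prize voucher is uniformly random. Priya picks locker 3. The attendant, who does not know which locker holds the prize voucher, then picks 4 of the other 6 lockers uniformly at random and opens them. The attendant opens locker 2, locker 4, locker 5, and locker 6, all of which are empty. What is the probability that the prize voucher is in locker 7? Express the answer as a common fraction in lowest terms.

1/3

Because the attendant chose which lockers to open without knowing where the prize voucher is, the choice is independent of the prize location. Learning that none of the 4 opened lockers holds the prize voucher simply rules out those 4 locations and leaves the remaining 3 lockers still equally likely by symmetry.
So P(the prize voucher in locker 7) = 1/3.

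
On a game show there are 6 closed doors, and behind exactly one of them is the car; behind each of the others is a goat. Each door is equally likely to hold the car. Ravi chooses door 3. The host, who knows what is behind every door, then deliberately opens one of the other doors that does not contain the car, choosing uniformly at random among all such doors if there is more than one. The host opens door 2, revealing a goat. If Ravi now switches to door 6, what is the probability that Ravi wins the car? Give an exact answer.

Consider each possible location of the car in turn.
If it is behind any of doors 1, 4, 5, and 6 (prior 1/6 each): the host has 4 equally likely choices, so probability 1/4; weight (1/6)·(1/4) = 1/24 each.
If it is behind door 2 (prior 1/6): the host opened door 2, so this case is ruled out; weight (1/6)·0 = 0.
If it is behind door 3 (prior 1/6): the host has 5 equally likely choices, so probability 1/5; weight (1/6)·(1/5) = 1/30.
The weights sum to 1/5.
So P(the car behind door 6 | the host opened door 2) = (1/24) / (1/5) = 5/24.

5/24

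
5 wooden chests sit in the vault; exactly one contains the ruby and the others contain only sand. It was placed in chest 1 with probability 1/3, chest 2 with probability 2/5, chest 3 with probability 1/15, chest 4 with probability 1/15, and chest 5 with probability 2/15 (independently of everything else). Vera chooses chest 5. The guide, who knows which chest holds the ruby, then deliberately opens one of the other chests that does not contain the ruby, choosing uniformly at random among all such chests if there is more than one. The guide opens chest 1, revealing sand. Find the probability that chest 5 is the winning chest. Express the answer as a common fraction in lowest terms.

3/19

Consider each possible location of the ruby in turn.
If it is in chest 1 (prior 1/3): the guide opened chest 1, so this case is ruled out; weight (1/3)·0 = 0.
If it is in chest 2 (prior 2/5): the guide has 3 equally likely choices, so probability 1/3; weight (2/5)·(1/3) = 2/15.
If it is in either of chests 3 and 4 (prior 1/15 each): the guide has 3 equally likely choices, so probability 1/3; weight (1/15)·(1/3) = 1/45 each.
If it is in chest 5 (prior 2/15): the guide has 4 equally likely choices, so probability 1/4; weight (2/15)·(1/4) = 1/30.
The weights sum to 19/90.
So P(the ruby in chest 5 | the guide opened chest 1) = (1/30) / (19/90) = 3/19.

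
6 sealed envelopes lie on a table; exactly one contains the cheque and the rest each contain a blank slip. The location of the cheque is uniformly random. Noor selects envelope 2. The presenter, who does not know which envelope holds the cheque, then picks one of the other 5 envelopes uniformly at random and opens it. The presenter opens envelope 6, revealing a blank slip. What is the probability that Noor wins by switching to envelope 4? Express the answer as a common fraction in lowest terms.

1/5

Apply Bayes' rule, conditioning on where the cheque actually is.
If it is in any of envelopes 1, 2, 3, 4, and 5 (prior 1/6 each): the presenter picks envelope 6 with probability 1/5 regardless, and it is not the prize; weight (1/6)·(1/5) = 1/30 each.
If it is in envelope 6 (prior 1/6): the presenter opened envelope 6, so this case is ruled out; weight (1/6)·0 = 0.
The weights sum to 1/6.
So P(the cheque in envelope 4 | the presenter opened envelope 6) = (1/30) / (1/6) = 1/5.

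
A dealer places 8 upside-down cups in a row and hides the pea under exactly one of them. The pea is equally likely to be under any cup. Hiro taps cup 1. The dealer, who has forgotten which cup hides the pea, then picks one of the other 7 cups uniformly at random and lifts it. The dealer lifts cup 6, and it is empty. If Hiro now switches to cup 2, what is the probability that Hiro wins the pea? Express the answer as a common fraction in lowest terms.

Apply Bayes' rule, conditioning on where the pea actually is.
If it is under any of cups 1, 2, 3, 4, 5, 7, and 8 (prior 1/8 each): the dealer picks cup 6 with probability 1/7 regardless, and it is not the prize; weight (1/8)·(1/7) = 1/56 each.
If it is under cup 6 (prior 1/8): the dealer opened cup 6, so this case is ruled out; weight (1/8)·0 = 0.
The weights sum to 1/8.
So P(the pea under cup 2 | the dealer opened cup 6) = (1/56) / (1/8) = 1/7.

1/7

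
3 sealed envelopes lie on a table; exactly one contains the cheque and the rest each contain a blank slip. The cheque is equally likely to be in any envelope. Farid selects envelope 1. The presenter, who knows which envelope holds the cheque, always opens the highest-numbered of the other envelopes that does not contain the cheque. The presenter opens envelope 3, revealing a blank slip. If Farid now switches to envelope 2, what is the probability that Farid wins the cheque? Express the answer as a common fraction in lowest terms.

1/2

Condition on the true location of the cheque.
If it is in either of envelopes 1 and 2 (prior 1/3 each): envelope 3 is the highest-numbered option available, probability 1; weight (1/3)·1 = 1/3 each.
If it is in envelope 3 (prior 1/3): the presenter opened envelope 3, so this case is ruled out; weight (1/3)·0 = 0.
The weights sum to 2/3.
So P(the cheque in envelope 2 | the presenter opened envelope 3) = (1/3) / (2/3) = 1/2.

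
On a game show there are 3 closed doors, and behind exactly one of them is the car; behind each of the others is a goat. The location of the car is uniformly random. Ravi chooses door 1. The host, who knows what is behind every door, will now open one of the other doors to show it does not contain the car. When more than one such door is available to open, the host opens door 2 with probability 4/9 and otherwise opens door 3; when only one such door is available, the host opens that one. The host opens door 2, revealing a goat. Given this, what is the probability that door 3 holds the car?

Consider each possible location of the car in turn.
If it is behind door 1 (prior 1/3): door 2 is available, opened with probability 4/9; weight (1/3)·(4/9) = 4/27.
If it is behind door 2 (prior 1/3): the host opened door 2, so this case is ruled out; weight (1/3)·0 = 0.
If it is behind door 3 (prior 1/3): only door 2 is available, probability 1; weight (1/3)·1 = 1/3.
The weights sum to 13/27.
So P(the car behind door 3 | the host opened door 2) = (1/3) / (13/27) = 9/13.

9/13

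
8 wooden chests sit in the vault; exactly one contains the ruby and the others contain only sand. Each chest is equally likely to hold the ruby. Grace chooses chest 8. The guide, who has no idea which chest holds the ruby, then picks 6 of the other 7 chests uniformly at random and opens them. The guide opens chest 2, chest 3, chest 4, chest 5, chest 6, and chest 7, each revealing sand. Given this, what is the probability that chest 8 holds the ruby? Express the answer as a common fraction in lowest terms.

1/2

Because the guide chose which chests to open without knowing where the ruby is, the choice is independent of the prize location. Learning that none of the 6 opened chests holds the ruby simply rules out those 6 locations and leaves the remaining 2 chests still equally likely by symmetry.
So P(the ruby in chest 8) = 1/2.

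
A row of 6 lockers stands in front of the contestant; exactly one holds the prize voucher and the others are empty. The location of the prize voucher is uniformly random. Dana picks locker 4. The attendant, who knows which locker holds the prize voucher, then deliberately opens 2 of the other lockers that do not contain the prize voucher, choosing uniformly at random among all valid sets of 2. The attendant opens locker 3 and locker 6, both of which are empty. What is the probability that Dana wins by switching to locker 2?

Consider each possible location of the prize voucher in turn.
If it is in any of lockers 1, 2, and 5 (prior 1/6 each): the attendant has 6 equally likely choices, so probability 1/6; weight (1/6)·(1/6) = 1/36 each.
If it is in either of lockers 3 and 6 (prior 1/6 each): that locker was opened and seen not to hold the prize — ruled out; weight (1/6)·0 = 0 each.
If it is in locker 4 (prior 1/6): the attendant has 10 equally likely choices, so probability 1/10; weight (1/6)·(1/10) = 1/60.
The weights sum to 1/10.
So P(the prize voucher in locker 2 | the attendant opened locker 3 and locker 6) = (1/36) / (1/10) = 5/18.

5/18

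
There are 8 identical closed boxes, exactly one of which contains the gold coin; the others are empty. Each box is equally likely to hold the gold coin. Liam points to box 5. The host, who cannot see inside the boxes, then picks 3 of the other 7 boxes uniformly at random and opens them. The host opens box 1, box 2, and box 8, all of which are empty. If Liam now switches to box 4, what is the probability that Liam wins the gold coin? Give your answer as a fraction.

1/5

Apply Bayes' rule, conditioning on where the gold coin actually is.
If it is in any of boxes 1, 2, and 8 (prior 1/8 each): that box was opened and seen not to hold the prize — ruled out; weight (1/8)·0 = 0 each.
If it is in any of boxes 3, 4, 5, 6, and 7 (prior 1/8 each): the host picks exactly this set with probability 1/35 regardless, and none is the prize; weight (1/8)·(1/35) = 1/280 each.
The weights sum to 1/56.
So P(the gold coin in box 4 | the host opened box 1, box 2, and box 8) = (1/280) / (1/56) = 1/5.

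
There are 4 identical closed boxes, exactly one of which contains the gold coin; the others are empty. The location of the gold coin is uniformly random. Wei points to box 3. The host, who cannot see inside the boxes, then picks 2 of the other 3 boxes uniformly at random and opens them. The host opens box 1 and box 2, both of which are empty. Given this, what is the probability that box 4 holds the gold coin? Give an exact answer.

1/2

Because the host chose which boxes to open without knowing where the gold coin is, the choice is independent of the prize location. Learning that none of the 2 opened boxes holds the gold coin simply rules out those 2 locations and leaves the remaining 2 boxes still equally likely by symmetry.
So P(the gold coin in box 4) = 1/2.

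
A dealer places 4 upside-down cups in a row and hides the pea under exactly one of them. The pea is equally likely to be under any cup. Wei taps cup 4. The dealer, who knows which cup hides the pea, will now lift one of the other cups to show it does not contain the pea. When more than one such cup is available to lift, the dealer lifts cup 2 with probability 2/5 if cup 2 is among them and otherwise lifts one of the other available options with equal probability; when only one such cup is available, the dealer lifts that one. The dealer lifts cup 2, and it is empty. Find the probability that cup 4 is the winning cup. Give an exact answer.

Condition on the true location of the pea.
If it is under any of cups 1, 3, and 4 (prior 1/4 each): cup 2 is available, opened with probability 2/5; weight (1/4)·(2/5) = 1/10 each.
If it is under cup 2 (prior 1/4): the dealer opened cup 2, so this case is ruled out; weight (1/4)·0 = 0.
The weights sum to 3/10.
So P(the pea under cup 4 | the dealer opened cup 2) = (1/10) / (3/10) = 1/3.

1/3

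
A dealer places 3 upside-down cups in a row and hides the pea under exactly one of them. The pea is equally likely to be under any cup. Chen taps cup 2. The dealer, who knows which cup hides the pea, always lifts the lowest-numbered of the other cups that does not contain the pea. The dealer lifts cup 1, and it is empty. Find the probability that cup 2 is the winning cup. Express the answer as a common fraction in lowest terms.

1/2

Apply Bayes' rule, conditioning on where the pea actually is.
If it is under cup 1 (prior 1/3): the dealer opened cup 1, so this case is ruled out; weight (1/3)·0 = 0.
If it is under either of cups 2 and 3 (prior 1/3 each): cup 1 is the lowest-numbered option available, probability 1; weight (1/3)·1 = 1/3 each.
The weights sum to 2/3.
So P(the pea under cup 2 | the dealer opened cup 1) = (1/3) / (2/3) = 1/2.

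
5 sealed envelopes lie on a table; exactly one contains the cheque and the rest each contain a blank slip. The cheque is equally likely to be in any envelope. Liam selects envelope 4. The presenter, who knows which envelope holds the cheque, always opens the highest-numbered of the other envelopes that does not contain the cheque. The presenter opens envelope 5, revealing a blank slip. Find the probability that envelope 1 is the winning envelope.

Condition on the true location of the cheque.
If it is in any of envelopes 1, 2, 3, and 4 (prior 1/5 each): envelope 5 is the highest-numbered option available, probability 1; weight (1/5)·1 = 1/5 each.
If it is in envelope 5 (prior 1/5): the presenter opened envelope 5, so this case is ruled out; weight (1/5)·0 = 0.
The weights sum to 4/5.
So P(the cheque in envelope 1 | the presenter opened envelope 5) = (1/5) / (4/5) = 1/4.

1/4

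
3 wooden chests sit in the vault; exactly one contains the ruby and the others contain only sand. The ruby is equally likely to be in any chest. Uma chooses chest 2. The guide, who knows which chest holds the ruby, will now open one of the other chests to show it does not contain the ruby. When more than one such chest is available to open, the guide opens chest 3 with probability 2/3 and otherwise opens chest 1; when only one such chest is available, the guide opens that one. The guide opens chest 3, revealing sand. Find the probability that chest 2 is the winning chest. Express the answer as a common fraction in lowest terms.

2/5

Consider each possible location of the ruby in turn.
If it is in chest 1 (prior 1/3): only chest 3 is available, probability 1; weight (1/3)·1 = 1/3.
If it is in chest 2 (prior 1/3): chest 3 is available, opened with probability 2/3; weight (1/3)·(2/3) = 2/9.
If it is in chest 3 (prior 1/3): the guide opened chest 3, so this case is ruled out; weight (1/3)·0 = 0.
The weights sum to 5/9.
So P(the ruby in chest 2 | the guide opened chest 3) = (2/9) / (5/9) = 2/5.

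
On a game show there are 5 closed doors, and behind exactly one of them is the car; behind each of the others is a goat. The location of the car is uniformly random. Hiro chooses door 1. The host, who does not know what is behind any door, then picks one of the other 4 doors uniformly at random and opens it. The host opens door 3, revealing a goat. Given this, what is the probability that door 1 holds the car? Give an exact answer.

1/4

Condition on the true location of the car.
If it is behind any of doors 1, 2, 4, and 5 (prior 1/5 each): the host picks door 3 with probability 1/4 regardless, and it is not the prize; weight (1/5)·(1/4) = 1/20 each.
If it is behind door 3 (prior 1/5): the host opened door 3, so this case is ruled out; weight (1/5)·0 = 0.
The weights sum to 1/5.
So P(the car behind door 1 | the host opened door 3) = (1/20) / (1/5) = 1/4.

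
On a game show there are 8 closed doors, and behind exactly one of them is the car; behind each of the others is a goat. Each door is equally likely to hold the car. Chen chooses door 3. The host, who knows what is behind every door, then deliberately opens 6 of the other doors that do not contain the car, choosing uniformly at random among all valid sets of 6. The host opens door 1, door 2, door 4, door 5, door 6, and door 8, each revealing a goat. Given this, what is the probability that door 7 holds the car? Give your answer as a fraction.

7/8

Consider each possible location of the car in turn.
If it is behind any of doors 1, 2, 4, 5, 6, and 8 (prior 1/8 each): that door was opened and seen not to hold the prize — ruled out; weight (1/8)·0 = 0 each.
If it is behind door 3 (prior 1/8): the host has 7 equally likely choices, so probability 1/7; weight (1/8)·(1/7) = 1/56.
If it is behind door 7 (prior 1/8): the host has no choice, probability 1; weight (1/8)·1 = 1/8.
The weights sum to 1/7.
So P(the car behind door 7 | the host opened door 1, door 2, door 4, door 5, door 6, and door 8) = (1/8) / (1/7) = 7/8.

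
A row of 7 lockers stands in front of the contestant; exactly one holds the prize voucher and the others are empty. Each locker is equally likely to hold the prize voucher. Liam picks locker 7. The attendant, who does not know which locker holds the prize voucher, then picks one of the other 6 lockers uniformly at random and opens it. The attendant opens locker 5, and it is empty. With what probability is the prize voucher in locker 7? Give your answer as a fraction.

1/6

Because the attendant chose which locker to open without knowing where the prize voucher is, the choice is independent of the prize location. Learning that locker 5 does not hold the prize voucher simply rules out that one location and leaves the remaining 6 lockers still equally likely by symmetry.
So P(the prize voucher in locker 7) = 1/6.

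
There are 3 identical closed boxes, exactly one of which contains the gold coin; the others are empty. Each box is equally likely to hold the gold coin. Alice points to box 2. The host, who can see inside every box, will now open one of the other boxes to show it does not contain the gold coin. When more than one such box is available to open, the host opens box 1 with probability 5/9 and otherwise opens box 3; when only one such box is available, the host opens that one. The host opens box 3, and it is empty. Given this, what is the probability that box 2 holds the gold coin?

Condition on the true location of the gold coin.
If it is in box 1 (prior 1/3): only box 3 is available, probability 1; weight (1/3)·1 = 1/3.
If it is in box 2 (prior 1/3): box 1 is available but not opened, probability 4/9; weight (1/3)·(4/9) = 4/27.
If it is in box 3 (prior 1/3): the host opened box 3, so this case is ruled out; weight (1/3)·0 = 0.
The weights sum to 13/27.
So P(the gold coin in box 2 | the host opened box 3) = (4/27) / (13/27) = 4/13.

4/13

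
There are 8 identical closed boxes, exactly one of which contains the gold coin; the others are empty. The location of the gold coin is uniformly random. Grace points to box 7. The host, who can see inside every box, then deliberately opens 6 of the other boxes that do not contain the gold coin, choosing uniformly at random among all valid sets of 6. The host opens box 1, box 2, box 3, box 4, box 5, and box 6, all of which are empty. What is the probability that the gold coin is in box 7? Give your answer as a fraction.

1/8

Condition on the true location of the gold coin.
If it is in any of boxes 1, 2, 3, 4, 5, and 6 (prior 1/8 each): that box was opened and seen not to hold the prize — ruled out; weight (1/8)·0 = 0 each.
If it is in box 7 (prior 1/8): the host has 7 equally likely choices, so probability 1/7; weight (1/8)·(1/7) = 1/56.
If it is in box 8 (prior 1/8): the host has no choice, probability 1; weight (1/8)·1 = 1/8.
The weights sum to 1/7.
So P(the gold coin in box 7 | the host opened box 1, box 2, box 3, box 4, box 5, and box 6) = (1/56) / (1/7) = 1/8.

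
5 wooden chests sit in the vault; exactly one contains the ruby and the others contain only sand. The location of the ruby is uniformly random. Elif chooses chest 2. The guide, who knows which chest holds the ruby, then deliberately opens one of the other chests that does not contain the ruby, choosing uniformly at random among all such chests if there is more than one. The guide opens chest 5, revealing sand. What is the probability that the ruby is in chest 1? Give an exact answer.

4/15

Consider each possible location of the ruby in turn.
If it is in any of chests 1, 3, and 4 (prior 1/5 each): the guide has 3 equally likely choices, so probability 1/3; weight (1/5)·(1/3) = 1/15 each.
If it is in chest 2 (prior 1/5): the guide has 4 equally likely choices, so probability 1/4; weight (1/5)·(1/4) = 1/20.
If it is in chest 5 (prior 1/5): the guide opened chest 5, so this case is ruled out; weight (1/5)·0 = 0.
The weights sum to 1/4.
So P(the ruby in chest 1 | the guide opened chest 5) = (1/15) / (1/4) = 4/15.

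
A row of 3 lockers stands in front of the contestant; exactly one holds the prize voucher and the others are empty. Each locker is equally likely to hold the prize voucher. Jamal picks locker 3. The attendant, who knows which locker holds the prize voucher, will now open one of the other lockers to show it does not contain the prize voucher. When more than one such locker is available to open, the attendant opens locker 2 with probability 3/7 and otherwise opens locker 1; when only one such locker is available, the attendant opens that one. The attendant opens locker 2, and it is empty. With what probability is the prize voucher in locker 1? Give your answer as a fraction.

7/10

Condition on the true location of the prize voucher.
If it is in locker 1 (prior 1/3): only locker 2 is available, probability 1; weight (1/3)·1 = 1/3.
If it is in locker 2 (prior 1/3): the attendant opened locker 2, so this case is ruled out; weight (1/3)·0 = 0.
If it is in locker 3 (prior 1/3): locker 2 is available, opened with probability 3/7; weight (1/3)·(3/7) = 1/7.
The weights sum to 10/21.
So P(the prize voucher in locker 1 | the attendant opened locker 2) = (1/3) / (10/21) = 7/10.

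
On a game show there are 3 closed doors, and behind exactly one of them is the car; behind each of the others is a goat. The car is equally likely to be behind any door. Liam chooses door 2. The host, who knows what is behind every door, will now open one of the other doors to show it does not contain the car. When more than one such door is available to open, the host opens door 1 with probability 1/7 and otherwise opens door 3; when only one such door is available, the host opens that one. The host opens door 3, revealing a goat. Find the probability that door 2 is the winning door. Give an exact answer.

Apply Bayes' rule, conditioning on where the car actually is.
If it is behind door 1 (prior 1/3): only door 3 is available, probability 1; weight (1/3)·1 = 1/3.
If it is behind door 2 (prior 1/3): door 1 is available but not opened, probability 6/7; weight (1/3)·(6/7) = 2/7.
If it is behind door 3 (prior 1/3): the host opened door 3, so this case is ruled out; weight (1/3)·0 = 0.
The weights sum to 13/21.
So P(the car behind door 2 | the host opened door 3) = (2/7) / (13/21) = 6/13.

6/13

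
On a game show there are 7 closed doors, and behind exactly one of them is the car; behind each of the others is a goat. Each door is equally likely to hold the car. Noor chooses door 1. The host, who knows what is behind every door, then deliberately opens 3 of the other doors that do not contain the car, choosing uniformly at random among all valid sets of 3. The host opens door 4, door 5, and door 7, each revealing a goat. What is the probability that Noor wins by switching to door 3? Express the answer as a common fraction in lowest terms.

Consider each possible location of the car in turn.
If it is behind door 1 (prior 1/7): the host has 20 equally likely choices, so probability 1/20; weight (1/7)·(1/20) = 1/140.
If it is behind any of doors 2, 3, and 6 (prior 1/7 each): the host has 10 equally likely choices, so probability 1/10; weight (1/7)·(1/10) = 1/70 each.
If it is behind any of doors 4, 5, and 7 (prior 1/7 each): that door was opened and seen not to hold the prize — ruled out; weight (1/7)·0 = 0 each.
The weights sum to 1/20.
So P(the car behind door 3 | the host opened door 4, door 5, and door 7) = (1/70) / (1/20) = 2/7.

2/7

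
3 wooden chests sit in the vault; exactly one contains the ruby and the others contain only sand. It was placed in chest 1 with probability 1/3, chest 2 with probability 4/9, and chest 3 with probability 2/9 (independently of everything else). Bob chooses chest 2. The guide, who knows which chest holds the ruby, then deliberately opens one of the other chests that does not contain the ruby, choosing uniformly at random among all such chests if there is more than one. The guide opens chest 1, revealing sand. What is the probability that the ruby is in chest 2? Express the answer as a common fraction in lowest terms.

1/2

Apply Bayes' rule, conditioning on where the ruby actually is.
If it is in chest 1 (prior 1/3): the guide opened chest 1, so this case is ruled out; weight (1/3)·0 = 0.
If it is in chest 2 (prior 4/9): the guide has 2 equally likely choices, so probability 1/2; weight (4/9)·(1/2) = 2/9.
If it is in chest 3 (prior 2/9): the guide has no choice, probability 1; weight (2/9)·1 = 2/9.
The weights sum to 4/9.
So P(the ruby in chest 2 | the guide opened chest 1) = (2/9) / (4/9) = 1/2.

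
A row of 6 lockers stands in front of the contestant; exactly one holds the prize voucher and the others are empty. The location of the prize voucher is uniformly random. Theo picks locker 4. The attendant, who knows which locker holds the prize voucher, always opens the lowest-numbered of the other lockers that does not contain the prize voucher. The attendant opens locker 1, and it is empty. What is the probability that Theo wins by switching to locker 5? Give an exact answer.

1/5

Consider each possible location of the prize voucher in turn.
If it is in locker 1 (prior 1/6): the attendant opened locker 1, so this case is ruled out; weight (1/6)·0 = 0.
If it is in any of lockers 2, 3, 4, 5, and 6 (prior 1/6 each): locker 1 is the lowest-numbered option available, probability 1; weight (1/6)·1 = 1/6 each.
The weights sum to 5/6.
So P(the prize voucher in locker 5 | the attendant opened locker 1) = (1/6) / (5/6) = 1/5.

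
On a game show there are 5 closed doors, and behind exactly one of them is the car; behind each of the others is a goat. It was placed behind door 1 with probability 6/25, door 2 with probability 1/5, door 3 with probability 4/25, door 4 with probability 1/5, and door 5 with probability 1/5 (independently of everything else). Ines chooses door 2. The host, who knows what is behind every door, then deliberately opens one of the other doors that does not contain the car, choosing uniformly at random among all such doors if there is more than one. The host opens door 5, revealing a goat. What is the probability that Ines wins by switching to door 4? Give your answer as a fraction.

Apply Bayes' rule, conditioning on where the car actually is.
If it is behind door 1 (prior 6/25): the host has 3 equally likely choices, so probability 1/3; weight (6/25)·(1/3) = 2/25.
If it is behind door 2 (prior 1/5): the host has 4 equally likely choices, so probability 1/4; weight (1/5)·(1/4) = 1/20.
If it is behind door 3 (prior 4/25): the host has 3 equally likely choices, so probability 1/3; weight (4/25)·(1/3) = 4/75.
If it is behind door 4 (prior 1/5): the host has 3 equally likely choices, so probability 1/3; weight (1/5)·(1/3) = 1/15.
If it is behind door 5 (prior 1/5): the host opened door 5, so this case is ruled out; weight (1/5)·0 = 0.
The weights sum to 1/4.
So P(the car behind door 4 | the host opened door 5) = (1/15) / (1/4) = 4/15.

4/15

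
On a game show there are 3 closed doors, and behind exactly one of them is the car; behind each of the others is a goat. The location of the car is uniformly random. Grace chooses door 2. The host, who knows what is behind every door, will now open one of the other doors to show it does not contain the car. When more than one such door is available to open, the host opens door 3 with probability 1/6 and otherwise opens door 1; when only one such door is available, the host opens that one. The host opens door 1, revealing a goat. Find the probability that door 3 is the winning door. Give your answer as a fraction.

6/11

Apply Bayes' rule, conditioning on where the car actually is.
If it is behind door 1 (prior 1/3): the host opened door 1, so this case is ruled out; weight (1/3)·0 = 0.
If it is behind door 2 (prior 1/3): door 3 is available but not opened, probability 5/6; weight (1/3)·(5/6) = 5/18.
If it is behind door 3 (prior 1/3): only door 1 is available, probability 1; weight (1/3)·1 = 1/3.
The weights sum to 11/18.
So P(the car behind door 3 | the host opened door 1) = (1/3) / (11/18) = 6/11.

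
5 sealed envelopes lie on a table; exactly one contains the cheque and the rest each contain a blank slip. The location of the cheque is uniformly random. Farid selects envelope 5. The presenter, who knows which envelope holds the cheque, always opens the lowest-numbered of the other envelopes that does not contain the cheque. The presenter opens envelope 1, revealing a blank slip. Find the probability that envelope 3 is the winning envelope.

1/4

Condition on the true location of the cheque.
If it is in envelope 1 (prior 1/5): the presenter opened envelope 1, so this case is ruled out; weight (1/5)·0 = 0.
If it is in any of envelopes 2, 3, 4, and 5 (prior 1/5 each): envelope 1 is the lowest-numbered option available, probability 1; weight (1/5)·1 = 1/5 each.
The weights sum to 4/5.
So P(the cheque in envelope 3 | the presenter opened envelope 1) = (1/5) / (4/5) = 1/4.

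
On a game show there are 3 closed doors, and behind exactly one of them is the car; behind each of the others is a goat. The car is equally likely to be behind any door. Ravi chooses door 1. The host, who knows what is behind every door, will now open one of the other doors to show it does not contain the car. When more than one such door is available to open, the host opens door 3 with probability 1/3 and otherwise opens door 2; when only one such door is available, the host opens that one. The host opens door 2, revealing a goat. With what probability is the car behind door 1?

2/5

Condition on the true location of the car.
If it is behind door 1 (prior 1/3): door 3 is available but not opened, probability 2/3; weight (1/3)·(2/3) = 2/9.
If it is behind door 2 (prior 1/3): the host opened door 2, so this case is ruled out; weight (1/3)·0 = 0.
If it is behind door 3 (prior 1/3): only door 2 is available, probability 1; weight (1/3)·1 = 1/3.
The weights sum to 5/9.
So P(the car behind door 1 | the host opened door 2) = (2/9) / (5/9) = 2/5.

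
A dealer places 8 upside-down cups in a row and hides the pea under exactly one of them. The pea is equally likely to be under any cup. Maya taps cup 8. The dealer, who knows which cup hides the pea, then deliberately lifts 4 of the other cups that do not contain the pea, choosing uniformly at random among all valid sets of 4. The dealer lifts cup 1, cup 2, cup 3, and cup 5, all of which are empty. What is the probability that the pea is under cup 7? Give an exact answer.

Consider each possible location of the pea in turn.
If it is under any of cups 1, 2, 3, and 5 (prior 1/8 each): that cup was opened and seen not to hold the prize — ruled out; weight (1/8)·0 = 0 each.
If it is under any of cups 4, 6, and 7 (prior 1/8 each): the dealer has 15 equally likely choices, so probability 1/15; weight (1/8)·(1/15) = 1/120 each.
If it is under cup 8 (prior 1/8): the dealer has 35 equally likely choices, so probability 1/35; weight (1/8)·(1/35) = 1/280.
The weights sum to 1/35.
So P(the pea under cup 7 | the dealer opened cup 1, cup 2, cup 3, and cup 5) = (1/120) / (1/35) = 7/24.

7/24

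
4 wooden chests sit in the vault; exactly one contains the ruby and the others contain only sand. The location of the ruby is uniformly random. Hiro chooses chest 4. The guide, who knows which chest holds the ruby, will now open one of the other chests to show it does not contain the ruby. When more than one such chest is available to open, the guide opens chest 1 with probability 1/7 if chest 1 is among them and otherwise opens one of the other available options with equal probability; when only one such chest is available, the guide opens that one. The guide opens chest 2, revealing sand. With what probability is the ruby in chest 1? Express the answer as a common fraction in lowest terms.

7/25

Consider each possible location of the ruby in turn.
If it is in chest 1 (prior 1/4): chest 1 holds the prize so is unavailable; the guide chooses uniformly among the 2 others, probability 1/2; weight (1/4)·(1/2) = 1/8.
If it is in chest 2 (prior 1/4): the guide opened chest 2, so this case is ruled out; weight (1/4)·0 = 0.
If it is in chest 3 (prior 1/4): chest 1 is available but not opened, probability 6/7; weight (1/4)·(6/7) = 3/14.
If it is in chest 4 (prior 1/4): chest 1 is available but not opened; chest 2 gets probability (1 − 1/7)/2 = 3/7; weight (1/4)·(3/7) = 3/28.
The weights sum to 25/56.
So P(the ruby in chest 1 | the guide opened chest 2) = (1/8) / (25/56) = 7/25.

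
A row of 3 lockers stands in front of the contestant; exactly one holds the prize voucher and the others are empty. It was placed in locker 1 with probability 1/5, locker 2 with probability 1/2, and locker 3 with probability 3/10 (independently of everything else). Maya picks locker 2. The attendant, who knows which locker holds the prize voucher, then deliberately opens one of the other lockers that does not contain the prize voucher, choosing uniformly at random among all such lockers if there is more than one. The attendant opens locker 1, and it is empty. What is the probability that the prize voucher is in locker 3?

Apply Bayes' rule, conditioning on where the prize voucher actually is.
If it is in locker 1 (prior 1/5): the attendant opened locker 1, so this case is ruled out; weight (1/5)·0 = 0.
If it is in locker 2 (prior 1/2): the attendant has 2 equally likely choices, so probability 1/2; weight (1/2)·(1/2) = 1/4.
If it is in locker 3 (prior 3/10): the attendant has no choice, probability 1; weight (3/10)·1 = 3/10.
The weights sum to 11/20.
So P(the prize voucher in locker 3 | the attendant opened locker 1) = (3/10) / (11/20) = 6/11.

6/11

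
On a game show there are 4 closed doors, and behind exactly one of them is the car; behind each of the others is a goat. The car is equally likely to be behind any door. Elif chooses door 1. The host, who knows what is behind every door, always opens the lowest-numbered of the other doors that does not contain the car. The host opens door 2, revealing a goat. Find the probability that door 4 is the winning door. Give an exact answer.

1/3

Apply Bayes' rule, conditioning on where the car actually is.
If it is behind any of doors 1, 3, and 4 (prior 1/4 each): door 2 is the lowest-numbered option available, probability 1; weight (1/4)·1 = 1/4 each.
If it is behind door 2 (prior 1/4): the host opened door 2, so this case is ruled out; weight (1/4)·0 = 0.
The weights sum to 3/4.
So P(the car behind door 4 | the host opened door 2) = (1/4) / (3/4) = 1/3.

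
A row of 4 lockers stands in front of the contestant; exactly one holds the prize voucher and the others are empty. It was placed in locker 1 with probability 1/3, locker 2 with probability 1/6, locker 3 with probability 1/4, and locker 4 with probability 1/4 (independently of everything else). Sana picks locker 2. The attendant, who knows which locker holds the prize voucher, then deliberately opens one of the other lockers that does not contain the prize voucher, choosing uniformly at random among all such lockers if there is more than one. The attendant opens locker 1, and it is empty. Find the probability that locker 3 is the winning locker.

Apply Bayes' rule, conditioning on where the prize voucher actually is.
If it is in locker 1 (prior 1/3): the attendant opened locker 1, so this case is ruled out; weight (1/3)·0 = 0.
If it is in locker 2 (prior 1/6): the attendant has 3 equally likely choices, so probability 1/3; weight (1/6)·(1/3) = 1/18.
If it is in either of lockers 3 and 4 (prior 1/4 each): the attendant has 2 equally likely choices, so probability 1/2; weight (1/4)·(1/2) = 1/8 each.
The weights sum to 11/36.
So P(the prize voucher in locker 3 | the attendant opened locker 1) = (1/8) / (11/36) = 9/22.

9/22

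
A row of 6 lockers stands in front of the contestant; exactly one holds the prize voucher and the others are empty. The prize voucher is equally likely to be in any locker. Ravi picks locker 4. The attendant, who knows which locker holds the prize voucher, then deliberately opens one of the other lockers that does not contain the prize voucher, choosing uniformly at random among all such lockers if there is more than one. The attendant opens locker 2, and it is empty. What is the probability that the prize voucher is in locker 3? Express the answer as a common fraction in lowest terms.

Consider each possible location of the prize voucher in turn.
If it is in any of lockers 1, 3, 5, and 6 (prior 1/6 each): the attendant has 4 equally likely choices, so probability 1/4; weight (1/6)·(1/4) = 1/24 each.
If it is in locker 2 (prior 1/6): the attendant opened locker 2, so this case is ruled out; weight (1/6)·0 = 0.
If it is in locker 4 (prior 1/6): the attendant has 5 equally likely choices, so probability 1/5; weight (1/6)·(1/5) = 1/30.
The weights sum to 1/5.
So P(the prize voucher in locker 3 | the attendant opened locker 2) = (1/24) / (1/5) = 5/24.

5/24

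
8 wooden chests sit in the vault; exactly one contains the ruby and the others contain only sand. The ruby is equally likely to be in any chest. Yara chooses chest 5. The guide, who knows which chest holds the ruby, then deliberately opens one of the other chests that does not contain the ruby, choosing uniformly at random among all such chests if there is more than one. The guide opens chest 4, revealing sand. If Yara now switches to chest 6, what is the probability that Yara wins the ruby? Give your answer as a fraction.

7/48

Condition on the true location of the ruby.
If it is in any of chests 1, 2, 3, 6, 7, and 8 (prior 1/8 each): the guide has 6 equally likely choices, so probability 1/6; weight (1/8)·(1/6) = 1/48 each.
If it is in chest 4 (prior 1/8): the guide opened chest 4, so this case is ruled out; weight (1/8)·0 = 0.
If it is in chest 5 (prior 1/8): the guide has 7 equally likely choices, so probability 1/7; weight (1/8)·(1/7) = 1/56.
The weights sum to 1/7.
So P(the ruby in chest 6 | the guide opened chest 4) = (1/48) / (1/7) = 7/48.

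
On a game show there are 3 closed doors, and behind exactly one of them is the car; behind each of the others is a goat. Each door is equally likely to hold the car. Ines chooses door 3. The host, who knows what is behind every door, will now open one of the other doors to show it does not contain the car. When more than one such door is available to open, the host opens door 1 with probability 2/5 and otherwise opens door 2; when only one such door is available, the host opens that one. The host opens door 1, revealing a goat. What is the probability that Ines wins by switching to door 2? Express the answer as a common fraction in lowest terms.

5/7

Condition on the true location of the car.
If it is behind door 1 (prior 1/3): the host opened door 1, so this case is ruled out; weight (1/3)·0 = 0.
If it is behind door 2 (prior 1/3): only door 1 is available, probability 1; weight (1/3)·1 = 1/3.
If it is behind door 3 (prior 1/3): door 1 is available, opened with probability 2/5; weight (1/3)·(2/5) = 2/15.
The weights sum to 7/15.
So P(the car behind door 2 | the host opened door 1) = (1/3) / (7/15) = 5/7.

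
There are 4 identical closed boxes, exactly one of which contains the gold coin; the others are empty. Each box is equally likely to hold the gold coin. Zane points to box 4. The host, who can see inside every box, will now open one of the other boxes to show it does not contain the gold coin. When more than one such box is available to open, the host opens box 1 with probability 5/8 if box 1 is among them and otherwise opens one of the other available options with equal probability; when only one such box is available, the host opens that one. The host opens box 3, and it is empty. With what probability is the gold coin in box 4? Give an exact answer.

3/17

Apply Bayes' rule, conditioning on where the gold coin actually is.
If it is in box 1 (prior 1/4): box 1 holds the prize so is unavailable; the host chooses uniformly among the 2 others, probability 1/2; weight (1/4)·(1/2) = 1/8.
If it is in box 2 (prior 1/4): box 1 is available but not opened, probability 3/8; weight (1/4)·(3/8) = 3/32.
If it is in box 3 (prior 1/4): the host opened box 3, so this case is ruled out; weight (1/4)·0 = 0.
If it is in box 4 (prior 1/4): box 1 is available but not opened; box 3 gets probability (1 − 5/8)/2 = 3/16; weight (1/4)·(3/16) = 3/64.
The weights sum to 17/64.
So P(the gold coin in box 4 | the host opened box 3) = (3/64) / (17/64) = 3/17.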